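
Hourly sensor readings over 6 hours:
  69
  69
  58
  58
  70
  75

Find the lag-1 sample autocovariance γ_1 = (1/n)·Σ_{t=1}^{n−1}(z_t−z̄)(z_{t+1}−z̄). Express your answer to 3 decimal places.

Mean z̄ = (69 + 69 + 58 + 58 + 70 + 75)/6 = 66.5000
Deviations: 2.5000, 2.5000, -8.5000, -8.5000, 3.5000, 8.5000
Σ_{t=1}^{5}(z_t−z̄)(z_{t+1}−z̄) = 57.2500
γ_1 = 57.2500 / 6 = 9.542

9.542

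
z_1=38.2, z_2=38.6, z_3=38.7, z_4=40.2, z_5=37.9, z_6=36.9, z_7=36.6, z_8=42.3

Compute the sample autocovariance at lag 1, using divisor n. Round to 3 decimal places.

Mean z̄ = (38.2 + 38.6 + 38.7 + 40.2 + 37.9 + 36.9 + 36.6 + 42.3)/8 = 38.6750
Σ_{t=1}^{7}(z_t−z̄)(z_{t+1}−z̄) = -3.5731
γ_1 = -3.5731 / 8 = -0.447

-0.447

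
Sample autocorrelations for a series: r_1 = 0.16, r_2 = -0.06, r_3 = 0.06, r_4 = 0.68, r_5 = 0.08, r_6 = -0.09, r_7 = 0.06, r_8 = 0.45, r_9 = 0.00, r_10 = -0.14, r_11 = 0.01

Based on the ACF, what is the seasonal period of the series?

4

The largest autocorrelation is r_4 = 0.68, with a weaker echo at lag 8 (0.45); the remaining lags stay at or below 0.16.
The dominant spike at lag 4 indicates a seasonal period of 4.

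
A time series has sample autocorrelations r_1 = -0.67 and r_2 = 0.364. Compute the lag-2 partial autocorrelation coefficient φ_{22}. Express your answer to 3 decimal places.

φ_{22} = (r_2 − r_1²) / (1 − r_1²)
r_1² = (-0.67)² = 0.4489
Numerator = 0.364 − 0.4489 = -0.0849; denominator = 1 − 0.4489 = 0.5511
φ_{22} = -0.0849 / 0.5511 = -0.154

-0.154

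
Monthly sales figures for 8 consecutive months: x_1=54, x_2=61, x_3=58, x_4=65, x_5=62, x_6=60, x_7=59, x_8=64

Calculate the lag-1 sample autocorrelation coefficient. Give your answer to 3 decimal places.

Mean x̄ = (54 + 61 + 58 + 65 + 62 + 60 + 59 + 64)/8 = 60.3750
Numerator Σ_{t=1}^{7}(x_t−x̄)(x_{t+1}−x̄) = -14.0156
Denominator Σ(x_t−x̄)² = 85.8750
r_1 = -14.0156 / 85.8750 = -0.163

-0.163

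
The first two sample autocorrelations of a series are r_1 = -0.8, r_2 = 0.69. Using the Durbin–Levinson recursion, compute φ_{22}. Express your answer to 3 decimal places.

0.139

φ_{22} = (r_2 − r_1²) / (1 − r_1²)
r_1² = (-0.8)² = 0.64
Numerator = 0.69 − 0.6400 = 0.0500; denominator = 1 − 0.6400 = 0.3600
φ_{22} = 0.0500 / 0.3600 = 0.139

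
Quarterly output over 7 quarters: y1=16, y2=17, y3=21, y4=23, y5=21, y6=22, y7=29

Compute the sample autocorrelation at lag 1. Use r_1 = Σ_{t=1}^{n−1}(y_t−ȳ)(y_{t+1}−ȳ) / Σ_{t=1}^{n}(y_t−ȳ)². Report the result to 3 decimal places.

0.258

Mean ȳ = (16 + 17 + 21 + 23 + 21 + 22 + 29)/7 = 21.2857
Σ(y_t−ȳ)(y_{t+1}−ȳ) = (22.6531) + (1.2245) + (-0.4898) + (-0.4898) + (-0.2041) + (5.5102) = 28.2041
Denominator Σ(y_t−ȳ)² = 109.4286
r_1 = 28.2041 / 109.4286 = 0.258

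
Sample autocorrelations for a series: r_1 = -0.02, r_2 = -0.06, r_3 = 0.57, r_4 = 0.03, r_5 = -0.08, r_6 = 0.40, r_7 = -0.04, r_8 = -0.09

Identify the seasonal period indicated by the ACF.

3

The largest autocorrelation is r_3 = 0.57, with a weaker echo at lag 6 (0.40); the remaining lags stay at or below 0.03.
The dominant spike at lag 3 indicates a seasonal period of 3.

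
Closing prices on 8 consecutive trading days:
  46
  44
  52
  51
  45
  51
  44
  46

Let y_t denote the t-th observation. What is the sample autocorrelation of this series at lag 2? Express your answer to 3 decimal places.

-0.168

Mean ȳ = (46 + 44 + 52 + 51 + 45 + 51 + 44 + 46)/8 = 47.3750
Numerator Σ_{t=1}^{6}(y_t−ȳ)(y_{t+2}−ȳ) = -13.4063
Denominator Σ(y_t−ȳ)² = 79.8750
r_2 = -13.4063 / 79.8750 = -0.168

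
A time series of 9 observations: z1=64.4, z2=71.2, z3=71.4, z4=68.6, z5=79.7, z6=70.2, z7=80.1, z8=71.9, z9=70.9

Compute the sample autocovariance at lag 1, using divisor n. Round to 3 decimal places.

Mean z̄ = (64.4 + 71.2 + 71.4 + 68.6 + 79.7 + 70.2 + 80.1 + 71.9 + 70.9)/9 = 72.0444
Σ_{t=1}^{8}(z_t−z̄)(z_{t+1}−z̄) = -47.1264
γ_1 = -47.1264 / 9 = -5.236

-5.236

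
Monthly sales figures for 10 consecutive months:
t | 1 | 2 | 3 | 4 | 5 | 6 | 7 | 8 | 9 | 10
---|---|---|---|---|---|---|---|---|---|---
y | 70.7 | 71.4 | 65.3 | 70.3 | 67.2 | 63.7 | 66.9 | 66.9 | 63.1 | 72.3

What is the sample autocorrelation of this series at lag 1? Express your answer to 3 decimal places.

Mean ȳ = (70.7 + 71.4 + 65.3 + 70.3 + 67.2 + 63.7 + 66.9 + 66.9 + 63.1 + 72.3)/10 = 67.7800
Numerator Σ_{t=1}^{9}(y_t−ȳ)(y_{t+1}−ȳ) = -16.4224
Denominator Σ(y_t−ȳ)² = 94.9960
r_1 = -16.4224 / 94.9960 = -0.173

-0.173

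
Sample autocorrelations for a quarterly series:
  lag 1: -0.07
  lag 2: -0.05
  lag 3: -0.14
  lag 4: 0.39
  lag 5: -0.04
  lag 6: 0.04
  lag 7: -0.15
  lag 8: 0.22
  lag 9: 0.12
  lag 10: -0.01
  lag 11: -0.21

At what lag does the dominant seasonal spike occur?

The largest autocorrelation is r_4 = 0.39, with a weaker echo at lag 8 (0.22); the remaining lags stay at or below 0.12.
The dominant spike at lag 4 indicates a seasonal period of 4.

4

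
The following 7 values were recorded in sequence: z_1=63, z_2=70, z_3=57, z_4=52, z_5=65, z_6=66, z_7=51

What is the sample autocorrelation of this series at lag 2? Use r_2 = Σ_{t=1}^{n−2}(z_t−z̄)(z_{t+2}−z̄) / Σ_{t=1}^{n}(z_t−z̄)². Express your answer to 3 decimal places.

Mean z̄ = (63 + 70 + 57 + 52 + 65 + 66 + 51)/7 = 60.5714
Σ(z_t−z̄)(z_{t+2}−z̄) = (-8.6735) + (-80.8163) + (-15.8163) + (-46.5306) + (-42.3878) = -194.2245
Denominator Σ(z_t−z̄)² = 321.7143
r_2 = -194.2245 / 321.7143 = -0.604

-0.604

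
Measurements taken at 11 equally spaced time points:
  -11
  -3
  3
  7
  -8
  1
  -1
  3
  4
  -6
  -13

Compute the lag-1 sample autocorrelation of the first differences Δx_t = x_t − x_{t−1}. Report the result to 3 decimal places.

-0.145

First differences Δx: 8, 6, 4, -15, 9, -2, 4, 1, -10, -7
Mean of differences = -0.2000
Numerator Σ(Δx_t−Δx̄)(Δx_{t+1}−Δx̄) = -85.6400
Denominator Σ(Δx_t−Δx̄)² = 591.6000
r_1(Δx) = -85.6400 / 591.6000 = -0.145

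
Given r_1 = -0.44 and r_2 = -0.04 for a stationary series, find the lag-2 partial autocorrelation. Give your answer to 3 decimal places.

-0.290

φ_{22} = (r_2 − r_1²) / (1 − r_1²)
r_1² = (-0.44)² = 0.1936
Numerator = -0.04 − 0.1936 = -0.2336; denominator = 1 − 0.1936 = 0.8064
φ_{22} = -0.2336 / 0.8064 = -0.290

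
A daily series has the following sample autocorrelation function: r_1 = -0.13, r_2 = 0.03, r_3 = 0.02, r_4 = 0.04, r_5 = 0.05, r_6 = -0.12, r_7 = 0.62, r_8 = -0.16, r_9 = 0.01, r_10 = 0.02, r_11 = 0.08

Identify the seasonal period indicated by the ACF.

The largest autocorrelation is r_7 = 0.62; the remaining lags stay at or below 0.08.
The dominant spike at lag 7 indicates a seasonal period of 7.

7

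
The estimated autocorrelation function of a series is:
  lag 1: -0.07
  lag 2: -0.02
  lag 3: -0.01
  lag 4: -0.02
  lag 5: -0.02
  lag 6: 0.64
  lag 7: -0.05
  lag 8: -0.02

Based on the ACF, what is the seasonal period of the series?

6

The largest autocorrelation is r_6 = 0.64; the remaining lags stay at or below -0.01.
The dominant spike at lag 6 indicates a seasonal period of 6.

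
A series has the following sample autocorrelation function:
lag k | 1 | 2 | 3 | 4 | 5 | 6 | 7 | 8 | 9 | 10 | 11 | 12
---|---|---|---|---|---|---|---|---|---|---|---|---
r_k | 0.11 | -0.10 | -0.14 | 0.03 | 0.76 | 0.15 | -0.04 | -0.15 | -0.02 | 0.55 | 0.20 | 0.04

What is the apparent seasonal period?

5

The largest autocorrelation is r_5 = 0.76, with a weaker echo at lag 10 (0.55); the remaining lags stay at or below 0.20.
The dominant spike at lag 5 indicates a seasonal period of 5.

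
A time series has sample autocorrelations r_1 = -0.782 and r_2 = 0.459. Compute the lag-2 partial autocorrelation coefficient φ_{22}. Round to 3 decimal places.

φ_{22} = (r_2 − r_1²) / (1 − r_1²)
r_1² = (-0.782)² = 0.611524
Numerator = 0.459 − 0.6115 = -0.1525; denominator = 1 − 0.6115 = 0.3885
φ_{22} = -0.1525 / 0.3885 = -0.393

-0.393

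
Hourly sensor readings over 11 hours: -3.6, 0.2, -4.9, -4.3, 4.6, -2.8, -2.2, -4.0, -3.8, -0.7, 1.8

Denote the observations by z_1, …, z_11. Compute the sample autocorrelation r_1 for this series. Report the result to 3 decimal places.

Mean z̄ = (-3.6 + 0.2 − 4.9 − 4.3 + 4.6 − 2.8 − 2.2 − 4.0 − 3.8 − 0.7 + 1.8)/11 = -1.7909
Numerator Σ_{t=1}^{10}(z_t−z̄)(z_{t+1}−z̄) = -16.9946
Denominator Σ(z_t−z̄)² = 88.2291
r_1 = -16.9946 / 88.2291 = -0.193

-0.193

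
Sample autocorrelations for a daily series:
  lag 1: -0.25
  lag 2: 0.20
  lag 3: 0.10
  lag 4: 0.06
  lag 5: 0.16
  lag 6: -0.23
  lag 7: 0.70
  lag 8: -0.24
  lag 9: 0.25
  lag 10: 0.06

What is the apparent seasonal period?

The largest autocorrelation is r_7 = 0.70; the remaining lags stay at or below 0.25.
The dominant spike at lag 7 indicates a seasonal period of 7.

7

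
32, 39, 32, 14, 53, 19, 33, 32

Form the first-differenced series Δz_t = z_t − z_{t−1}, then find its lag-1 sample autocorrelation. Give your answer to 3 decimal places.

-0.741

First differences Δz: 7, -7, -18, 39, -34, 14, -1
Mean of differences = 0.0000
Numerator Σ(Δz_t−Δz̄)(Δz_{t+1}−Δz̄) = -2441.0000
Denominator Σ(Δz_t−Δz̄)² = 3296.0000
r_1(Δz) = -2441.0000 / 3296.0000 = -0.741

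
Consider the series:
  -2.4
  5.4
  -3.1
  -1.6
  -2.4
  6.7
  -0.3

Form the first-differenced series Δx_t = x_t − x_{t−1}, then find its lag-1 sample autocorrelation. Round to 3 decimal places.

First differences Δx: 7.8, -8.5, 1.5, -0.8, 9.1, -7.0
Mean of differences = 0.3500
Numerator Σ(Δx_t−Δx̄)(Δx_{t+1}−Δx̄) = -151.8075
Denominator Σ(Δx_t−Δx̄)² = 267.0550
r_1(Δx) = -151.8075 / 267.0550 = -0.568

-0.568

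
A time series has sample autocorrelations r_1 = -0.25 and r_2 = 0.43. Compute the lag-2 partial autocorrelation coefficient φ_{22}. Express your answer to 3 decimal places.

0.392

φ_{22} = (r_2 − r_1²) / (1 − r_1²)
r_1² = (-0.25)² = 0.0625
Numerator = 0.43 − 0.0625 = 0.3675; denominator = 1 − 0.0625 = 0.9375
φ_{22} = 0.3675 / 0.9375 = 0.392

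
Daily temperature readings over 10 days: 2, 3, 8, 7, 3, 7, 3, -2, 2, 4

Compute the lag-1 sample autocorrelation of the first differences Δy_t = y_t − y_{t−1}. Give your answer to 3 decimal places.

First differences Δy: 1, 5, -1, -4, 4, -4, -5, 4, 2
Mean of differences = 0.2222
Numerator Σ(Δy_t−Δȳ)(Δy_{t+1}−Δȳ) = -19.8272
Denominator Σ(Δy_t−Δȳ)² = 119.5556
r_1(Δy) = -19.8272 / 119.5556 = -0.166

-0.166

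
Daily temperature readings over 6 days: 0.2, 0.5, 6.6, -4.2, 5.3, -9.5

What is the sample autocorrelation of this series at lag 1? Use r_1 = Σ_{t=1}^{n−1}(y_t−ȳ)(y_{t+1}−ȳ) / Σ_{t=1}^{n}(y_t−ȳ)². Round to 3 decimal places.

-0.531

Mean ȳ = (0.2 + 0.5 + 6.6 − 4.2 + 5.3 − 9.5)/6 = -0.1833
Deviations from mean: 0.3833, 0.6833, 6.7833, -4.0167, 5.4833, -9.3167
Σ(y_t−ȳ)(y_{t+1}−ȳ) = (0.2619) + (4.6353) + (-27.2464) + (-22.0247) + (-51.0864) = -95.4603
Denominator Σ(y_t−ȳ)² = 179.6283
r_1 = -95.4603 / 179.6283 = -0.531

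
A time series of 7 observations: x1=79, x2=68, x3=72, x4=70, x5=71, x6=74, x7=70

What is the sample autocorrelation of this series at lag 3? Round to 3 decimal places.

Mean x̄ = (79 + 68 + 72 + 70 + 71 + 74 + 70)/7 = 72.0000
Deviations from mean: 7.0000, -4.0000, 0.0000, -2.0000, -1.0000, 2.0000, -2.0000
Numerator Σ_{t=1}^{4}(x_t−x̄)(x_{t+3}−x̄) = -6.0000
Denominator Σ(x_t−x̄)² = 78.0000
r_3 = -6.0000 / 78.0000 = -0.077

-0.077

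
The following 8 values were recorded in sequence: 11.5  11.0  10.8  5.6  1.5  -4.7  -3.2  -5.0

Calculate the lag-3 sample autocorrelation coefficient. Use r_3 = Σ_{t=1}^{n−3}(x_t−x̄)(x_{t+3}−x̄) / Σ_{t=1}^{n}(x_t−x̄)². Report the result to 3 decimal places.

Mean x̄ = (11.5 + 11.0 + 10.8 + 5.6 + 1.5 − 4.7 − 3.2 − 5.0)/8 = 3.4375
Deviations from mean: 8.0625, 7.5625, 7.3625, 2.1625, -1.9375, -8.1375, -6.6375, -8.4375
Numerator Σ_{t=1}^{5}(x_t−x̄)(x_{t+3}−x̄) = -55.1355
Denominator Σ(x_t−x̄)² = 366.2988
r_3 = -55.1355 / 366.2988 = -0.151

-0.151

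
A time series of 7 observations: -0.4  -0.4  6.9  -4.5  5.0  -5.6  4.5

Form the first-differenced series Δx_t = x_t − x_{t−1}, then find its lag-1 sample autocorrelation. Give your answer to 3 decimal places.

First differences Δx: 0.0, 7.3, -11.4, 9.5, -10.6, 10.1
Mean of differences = 0.8167
Numerator Σ(Δx_t−Δx̄)(Δx_{t+1}−Δx̄) = -395.7003
Denominator Σ(Δx_t−Δx̄)² = 483.8683
r_1(Δx) = -395.7003 / 483.8683 = -0.818

-0.818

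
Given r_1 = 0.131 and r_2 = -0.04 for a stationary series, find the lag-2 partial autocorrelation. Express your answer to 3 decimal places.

φ_{22} = (r_2 − r_1²) / (1 − r_1²)
r_1² = (0.131)² = 0.017161
Numerator = -0.04 − 0.0172 = -0.0572; denominator = 1 − 0.0172 = 0.9828
φ_{22} = -0.0572 / 0.9828 = -0.058

-0.058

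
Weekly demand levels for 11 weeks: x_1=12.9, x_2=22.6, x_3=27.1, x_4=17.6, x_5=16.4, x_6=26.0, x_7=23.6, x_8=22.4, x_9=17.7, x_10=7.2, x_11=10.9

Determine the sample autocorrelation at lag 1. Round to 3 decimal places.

0.340

Mean x̄ = (12.9 + 22.6 + 27.1 + 17.6 + 16.4 + 26.0 + 23.6 + 22.4 + 17.7 + 7.2 + 10.9)/11 = 18.5818
Numerator Σ_{t=1}^{10}(x_t−x̄)(x_{t+1}−x̄) = 139.4797
Denominator Σ(x_t−x̄)² = 410.8364
r_1 = 139.4797 / 410.8364 = 0.340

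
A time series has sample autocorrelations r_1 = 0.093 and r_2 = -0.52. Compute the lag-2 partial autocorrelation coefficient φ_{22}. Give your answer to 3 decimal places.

-0.533

φ_{22} = (r_2 − r_1²) / (1 − r_1²)
r_1² = (0.093)² = 0.008649
Numerator = -0.52 − 0.0086 = -0.5286; denominator = 1 − 0.0086 = 0.9914
φ_{22} = -0.5286 / 0.9914 = -0.533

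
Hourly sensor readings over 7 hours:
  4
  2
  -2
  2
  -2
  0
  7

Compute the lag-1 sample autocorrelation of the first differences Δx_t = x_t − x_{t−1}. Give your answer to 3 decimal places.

-0.167

First differences Δx: -2, -4, 4, -4, 2, 7
Mean of differences = 0.5000
Numerator Σ(Δx_t−Δx̄)(Δx_{t+1}−Δx̄) = -17.2500
Denominator Σ(Δx_t−Δx̄)² = 103.5000
r_1(Δx) = -17.2500 / 103.5000 = -0.167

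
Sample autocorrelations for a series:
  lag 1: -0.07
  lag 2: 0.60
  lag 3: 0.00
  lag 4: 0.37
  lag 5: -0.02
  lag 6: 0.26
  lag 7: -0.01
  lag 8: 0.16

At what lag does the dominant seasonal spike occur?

The largest autocorrelation is r_2 = 0.60, with weaker echoes at lags 4 (0.37), 6 (0.26) and 8 (0.16); the remaining lags stay at or below 0.00.
The dominant spike at lag 2 indicates a seasonal period of 2.

2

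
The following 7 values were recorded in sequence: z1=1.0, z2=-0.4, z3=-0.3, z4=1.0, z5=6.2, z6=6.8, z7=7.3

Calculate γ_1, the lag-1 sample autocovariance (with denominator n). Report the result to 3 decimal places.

6.694

Mean z̄ = (1.0 − 0.4 − 0.3 + 1.0 + 6.2 + 6.8 + 7.3)/7 = 3.0857
Σ_{t=1}^{6}(z_t−z̄)(z_{t+1}−z̄) = 46.8584
γ_1 = 46.8584 / 7 = 6.694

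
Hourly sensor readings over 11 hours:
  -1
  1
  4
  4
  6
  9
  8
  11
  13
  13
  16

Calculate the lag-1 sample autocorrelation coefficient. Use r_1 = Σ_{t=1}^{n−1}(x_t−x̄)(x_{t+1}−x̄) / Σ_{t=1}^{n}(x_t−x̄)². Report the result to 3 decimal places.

0.665

Mean x̄ = (-1 + 1 + 4 + 4 + 6 + 9 + 8 + 11 + 13 + 13 + 16)/11 = 7.6364
Numerator Σ_{t=1}^{10}(x_t−x̄)(x_{t+1}−x̄) = 191.7769
Denominator Σ(x_t−x̄)² = 288.5455
r_1 = 191.7769 / 288.5455 = 0.665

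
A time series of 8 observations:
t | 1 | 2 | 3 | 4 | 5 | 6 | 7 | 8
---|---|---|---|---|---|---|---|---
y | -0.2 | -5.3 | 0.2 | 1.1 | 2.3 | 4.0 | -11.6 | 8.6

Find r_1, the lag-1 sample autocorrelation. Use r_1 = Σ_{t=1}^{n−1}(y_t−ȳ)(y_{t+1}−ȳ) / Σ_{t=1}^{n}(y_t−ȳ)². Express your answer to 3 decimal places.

-0.522

Mean ȳ = (-0.2 − 5.3 + 0.2 + 1.1 + 2.3 + 4.0 − 11.6 + 8.6)/8 = -0.1125
Deviations from mean: -0.0875, -5.1875, 0.3125, 1.2125, 2.4125, 4.1125, -11.4875, 8.7125
Σ(y_t−ȳ)(y_{t+1}−ȳ) = (0.4539) + (-1.6211) + (0.3789) + (2.9252) + (9.9214) + (-47.2423) + (-100.0848) = -135.2689
Denominator Σ(y_t−ȳ)² = 259.0888
r_1 = -135.2689 / 259.0888 = -0.522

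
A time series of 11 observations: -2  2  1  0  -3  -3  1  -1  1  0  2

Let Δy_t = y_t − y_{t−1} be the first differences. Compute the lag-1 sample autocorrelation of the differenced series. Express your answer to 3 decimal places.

-0.282

First differences Δy: 4, -1, -1, -3, 0, 4, -2, 2, -1, 2
Mean of differences = 0.4000
Numerator Σ(Δy_t−Δȳ)(Δy_{t+1}−Δȳ) = -15.3600
Denominator Σ(Δy_t−Δȳ)² = 54.4000
r_1(Δy) = -15.3600 / 54.4000 = -0.282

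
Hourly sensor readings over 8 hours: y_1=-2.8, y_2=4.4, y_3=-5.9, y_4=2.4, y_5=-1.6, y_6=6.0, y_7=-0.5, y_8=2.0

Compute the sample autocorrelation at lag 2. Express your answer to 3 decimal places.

Mean ȳ = (-2.8 + 4.4 − 5.9 + 2.4 − 1.6 + 6.0 − 0.5 + 2.0)/8 = 0.5000
Deviations from mean: -3.3000, 3.9000, -6.4000, 1.9000, -2.1000, 5.5000, -1.0000, 1.5000
Σ(y_t−ȳ)(y_{t+2}−ȳ) = (21.1200) + (7.4100) + (13.4400) + (10.4500) + (2.1000) + (8.2500) = 62.7700
Denominator Σ(y_t−ȳ)² = 108.5800
r_2 = 62.7700 / 108.5800 = 0.578

0.578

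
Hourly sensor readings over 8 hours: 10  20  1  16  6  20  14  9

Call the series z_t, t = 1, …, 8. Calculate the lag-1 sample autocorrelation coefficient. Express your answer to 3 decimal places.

-0.660

Mean z̄ = (10 + 20 + 1 + 16 + 6 + 20 + 14 + 9)/8 = 12.0000
Deviations from mean: -2.0000, 8.0000, -11.0000, 4.0000, -6.0000, 8.0000, 2.0000, -3.0000
Σ(z_t−z̄)(z_{t+1}−z̄) = (-16.0000) + (-88.0000) + (-44.0000) + (-24.0000) + (-48.0000) + (16.0000) + (-6.0000) = -210.0000
Denominator Σ(z_t−z̄)² = 318.0000
r_1 = -210.0000 / 318.0000 = -0.660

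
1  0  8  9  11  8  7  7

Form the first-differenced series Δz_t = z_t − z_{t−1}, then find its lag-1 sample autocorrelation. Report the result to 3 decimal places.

-0.103

First differences Δz: -1, 8, 1, 2, -3, -1, 0
Mean of differences = 0.8571
Numerator Σ(Δz_t−Δz̄)(Δz_{t+1}−Δz̄) = -7.7347
Denominator Σ(Δz_t−Δz̄)² = 74.8571
r_1(Δz) = -7.7347 / 74.8571 = -0.103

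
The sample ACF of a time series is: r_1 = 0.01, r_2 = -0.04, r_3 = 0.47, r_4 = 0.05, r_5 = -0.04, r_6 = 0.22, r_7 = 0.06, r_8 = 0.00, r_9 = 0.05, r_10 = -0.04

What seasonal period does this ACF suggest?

The largest autocorrelation is r_3 = 0.47, with a weaker echo at lag 6 (0.22); the remaining lags stay at or below 0.06.
The dominant spike at lag 3 indicates a seasonal period of 3.

3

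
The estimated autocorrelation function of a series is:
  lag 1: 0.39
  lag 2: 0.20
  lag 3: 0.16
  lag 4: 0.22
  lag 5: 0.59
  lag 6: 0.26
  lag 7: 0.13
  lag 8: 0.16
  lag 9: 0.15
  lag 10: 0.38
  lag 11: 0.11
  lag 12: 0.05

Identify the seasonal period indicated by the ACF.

5

The largest autocorrelation is r_5 = 0.59; the remaining lags stay at or below 0.39. The elevated value at lag 1 (0.39), dropping to 0.20 at lag 2, reflects decaying short-term dependence rather than seasonality.
The dominant spike at lag 5 indicates a seasonal period of 5.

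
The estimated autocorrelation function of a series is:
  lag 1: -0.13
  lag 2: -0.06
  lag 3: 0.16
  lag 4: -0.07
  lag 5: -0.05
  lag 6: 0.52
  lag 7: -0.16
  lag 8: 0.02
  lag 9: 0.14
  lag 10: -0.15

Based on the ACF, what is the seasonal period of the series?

The largest autocorrelation is r_6 = 0.52; the remaining lags stay at or below 0.16.
The dominant spike at lag 6 indicates a seasonal period of 6.

6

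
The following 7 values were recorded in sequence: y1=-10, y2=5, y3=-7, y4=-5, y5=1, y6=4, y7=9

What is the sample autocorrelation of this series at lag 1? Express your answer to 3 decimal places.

Mean ȳ = (-10 + 5 − 7 − 5 + 1 + 4 + 9)/7 = -0.4286
Numerator Σ_{t=1}^{6}(y_t−ȳ)(y_{t+1}−ȳ) = -16.0408
Denominator Σ(y_t−ȳ)² = 295.7143
r_1 = -16.0408 / 295.7143 = -0.054

-0.054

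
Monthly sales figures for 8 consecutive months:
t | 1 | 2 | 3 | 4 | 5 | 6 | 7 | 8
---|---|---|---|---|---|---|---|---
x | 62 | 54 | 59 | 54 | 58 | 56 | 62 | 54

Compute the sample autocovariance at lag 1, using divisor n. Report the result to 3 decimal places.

Mean x̄ = (62 + 54 + 59 + 54 + 58 + 56 + 62 + 54)/8 = 57.3750
Σ_{t=1}^{7}(x_t−x̄)(x_{t+1}−x̄) = -51.5156
γ_1 = -51.5156 / 8 = -6.439

-6.439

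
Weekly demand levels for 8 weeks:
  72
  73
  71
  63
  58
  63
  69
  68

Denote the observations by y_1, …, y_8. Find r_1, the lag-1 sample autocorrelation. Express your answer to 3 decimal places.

0.537

Mean ȳ = (72 + 73 + 71 + 63 + 58 + 63 + 69 + 68)/8 = 67.1250
Deviations from mean: 4.8750, 5.8750, 3.8750, -4.1250, -9.1250, -4.1250, 1.8750, 0.8750
Σ(y_t−ȳ)(y_{t+1}−ȳ) = (28.6406) + (22.7656) + (-15.9844) + (37.6406) + (37.6406) + (-7.7344) + (1.6406) = 104.6094
Denominator Σ(y_t−ȳ)² = 194.8750
r_1 = 104.6094 / 194.8750 = 0.537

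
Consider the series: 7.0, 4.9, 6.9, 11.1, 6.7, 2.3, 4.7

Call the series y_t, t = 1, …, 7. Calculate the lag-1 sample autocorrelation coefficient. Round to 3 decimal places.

Mean ȳ = (7.0 + 4.9 + 6.9 + 11.1 + 6.7 + 2.3 + 4.7)/7 = 6.2286
Deviations from mean: 0.7714, -1.3286, 0.6714, 4.8714, 0.4714, -3.9286, -1.5286
Σ(y_t−ȳ)(y_{t+1}−ȳ) = (-1.0249) + (-0.8920) + (3.2708) + (2.2965) + (-1.8520) + (6.0051) = 7.8035
Denominator Σ(y_t−ȳ)² = 44.5343
r_1 = 7.8035 / 44.5343 = 0.175

0.175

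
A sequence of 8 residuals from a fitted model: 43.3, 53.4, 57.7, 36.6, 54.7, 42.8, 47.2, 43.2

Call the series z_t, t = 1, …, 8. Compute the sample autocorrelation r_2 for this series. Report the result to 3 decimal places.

0.097

Mean z̄ = (43.3 + 53.4 + 57.7 + 36.6 + 54.7 + 42.8 + 47.2 + 43.2)/8 = 47.3625
Deviations from mean: -4.0625, 6.0375, 10.3375, -10.7625, 7.3375, -4.5625, -0.1625, -4.1625
Numerator Σ_{t=1}^{6}(z_t−z̄)(z_{t+2}−z̄) = 35.7797
Denominator Σ(z_t−z̄)² = 367.6588
r_2 = 35.7797 / 367.6588 = 0.097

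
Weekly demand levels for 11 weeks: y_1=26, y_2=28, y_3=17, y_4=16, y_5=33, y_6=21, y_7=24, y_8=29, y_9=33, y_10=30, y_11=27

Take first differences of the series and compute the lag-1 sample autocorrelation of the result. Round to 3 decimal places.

-0.377

First differences Δy: 2, -11, -1, 17, -12, 3, 5, 4, -3, -3
Mean of differences = 0.1000
Numerator Σ(Δy_t−Δȳ)(Δy_{t+1}−Δȳ) = -236.2100
Denominator Σ(Δy_t−Δȳ)² = 626.9000
r_1(Δy) = -236.2100 / 626.9000 = -0.377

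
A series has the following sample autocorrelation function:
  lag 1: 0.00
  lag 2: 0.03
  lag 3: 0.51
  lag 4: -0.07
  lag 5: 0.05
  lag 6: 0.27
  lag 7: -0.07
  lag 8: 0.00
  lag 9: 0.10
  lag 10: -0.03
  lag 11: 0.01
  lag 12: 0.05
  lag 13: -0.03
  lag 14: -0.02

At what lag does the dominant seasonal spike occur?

3

The largest autocorrelation is r_3 = 0.51, with a weaker echo at lag 6 (0.27); the remaining lags stay at or below 0.10.
The dominant spike at lag 3 indicates a seasonal period of 3.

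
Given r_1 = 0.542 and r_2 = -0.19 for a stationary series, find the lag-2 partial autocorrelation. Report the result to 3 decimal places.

-0.685

φ_{22} = (r_2 − r_1²) / (1 − r_1²)
r_1² = (0.542)² = 0.293764
Numerator = -0.19 − 0.2938 = -0.4838; denominator = 1 − 0.2938 = 0.7062
φ_{22} = -0.4838 / 0.7062 = -0.685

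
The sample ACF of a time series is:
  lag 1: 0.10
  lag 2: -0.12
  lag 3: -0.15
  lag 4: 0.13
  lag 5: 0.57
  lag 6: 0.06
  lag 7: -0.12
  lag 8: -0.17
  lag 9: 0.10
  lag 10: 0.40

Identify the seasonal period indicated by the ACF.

5

The largest autocorrelation is r_5 = 0.57, with a weaker echo at lag 10 (0.40); the remaining lags stay at or below 0.13.
The dominant spike at lag 5 indicates a seasonal period of 5.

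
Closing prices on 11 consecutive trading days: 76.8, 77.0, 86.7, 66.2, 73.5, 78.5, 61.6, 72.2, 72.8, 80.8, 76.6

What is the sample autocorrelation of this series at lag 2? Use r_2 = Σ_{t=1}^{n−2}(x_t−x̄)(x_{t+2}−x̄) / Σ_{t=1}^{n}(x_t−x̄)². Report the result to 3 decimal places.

Mean x̄ = (76.8 + 77.0 + 86.7 + 66.2 + 73.5 + 78.5 + 61.6 + 72.2 + 72.8 + 80.8 + 76.6)/11 = 74.7909
Numerator Σ_{t=1}^{9}(x_t−x̄)(x_{t+2}−x̄) = -27.7802
Denominator Σ(x_t−x̄)² = 464.0291
r_2 = -27.7802 / 464.0291 = -0.060

-0.060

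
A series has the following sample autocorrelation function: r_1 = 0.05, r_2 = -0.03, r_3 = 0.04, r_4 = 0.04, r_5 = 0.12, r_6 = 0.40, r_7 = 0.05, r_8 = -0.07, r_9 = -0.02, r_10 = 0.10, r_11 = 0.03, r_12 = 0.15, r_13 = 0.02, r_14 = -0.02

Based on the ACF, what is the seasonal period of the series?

6

The largest autocorrelation is r_6 = 0.40, with a weaker echo at lag 12 (0.15); the remaining lags stay at or below 0.12.
The dominant spike at lag 6 indicates a seasonal period of 6.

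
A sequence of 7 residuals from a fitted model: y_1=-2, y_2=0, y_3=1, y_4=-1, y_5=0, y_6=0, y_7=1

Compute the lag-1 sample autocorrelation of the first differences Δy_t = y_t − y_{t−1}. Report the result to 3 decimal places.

First differences Δy: 2, 1, -2, 1, 0, 1
Mean of differences = 0.5000
Numerator Σ(Δy_t−Δȳ)(Δy_{t+1}−Δȳ) = -2.2500
Denominator Σ(Δy_t−Δȳ)² = 9.5000
r_1(Δy) = -2.2500 / 9.5000 = -0.237

-0.237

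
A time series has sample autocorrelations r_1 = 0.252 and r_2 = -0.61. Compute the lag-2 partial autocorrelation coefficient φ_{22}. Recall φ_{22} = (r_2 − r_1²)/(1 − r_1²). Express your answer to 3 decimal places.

-0.719

φ_{22} = (r_2 − r_1²) / (1 − r_1²)
r_1² = (0.252)² = 0.063504
Numerator = -0.61 − 0.0635 = -0.6735; denominator = 1 − 0.0635 = 0.9365
φ_{22} = -0.6735 / 0.9365 = -0.719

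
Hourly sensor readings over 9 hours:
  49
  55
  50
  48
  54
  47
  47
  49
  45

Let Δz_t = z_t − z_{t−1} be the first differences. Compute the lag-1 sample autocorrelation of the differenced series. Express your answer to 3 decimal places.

-0.507

First differences Δz: 6, -5, -2, 6, -7, 0, 2, -4
Mean of differences = -0.5000
Numerator Σ(Δz_t−Δz̄)(Δz_{t+1}−Δz̄) = -85.2500
Denominator Σ(Δz_t−Δz̄)² = 168.0000
r_1(Δz) = -85.2500 / 168.0000 = -0.507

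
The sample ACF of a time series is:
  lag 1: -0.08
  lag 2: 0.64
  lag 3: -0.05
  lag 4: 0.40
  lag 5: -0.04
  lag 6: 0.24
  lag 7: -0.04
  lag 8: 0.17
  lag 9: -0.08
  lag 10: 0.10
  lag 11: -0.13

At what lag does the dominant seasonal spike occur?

The largest autocorrelation is r_2 = 0.64, with weaker echoes at lags 4 (0.40), 6 (0.24) and 8 (0.17); the remaining lags stay at or below 0.10.
The dominant spike at lag 2 indicates a seasonal period of 2.

2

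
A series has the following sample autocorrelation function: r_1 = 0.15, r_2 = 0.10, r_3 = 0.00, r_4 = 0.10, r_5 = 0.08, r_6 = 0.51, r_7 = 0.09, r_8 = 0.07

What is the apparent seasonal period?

The largest autocorrelation is r_6 = 0.51; the remaining lags stay at or below 0.15.
The dominant spike at lag 6 indicates a seasonal period of 6.

6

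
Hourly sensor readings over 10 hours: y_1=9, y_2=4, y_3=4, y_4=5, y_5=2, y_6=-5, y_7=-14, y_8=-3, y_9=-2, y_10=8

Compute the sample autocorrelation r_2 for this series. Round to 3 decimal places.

0.087

Mean ȳ = (9 + 4 + 4 + 5 + 2 − 5 − 14 − 3 − 2 + 8)/10 = 0.8000
Numerator Σ_{t=1}^{8}(y_t−ȳ)(y_{t+2}−ȳ) = 37.5200
Denominator Σ(y_t−ȳ)² = 433.6000
r_2 = 37.5200 / 433.6000 = 0.087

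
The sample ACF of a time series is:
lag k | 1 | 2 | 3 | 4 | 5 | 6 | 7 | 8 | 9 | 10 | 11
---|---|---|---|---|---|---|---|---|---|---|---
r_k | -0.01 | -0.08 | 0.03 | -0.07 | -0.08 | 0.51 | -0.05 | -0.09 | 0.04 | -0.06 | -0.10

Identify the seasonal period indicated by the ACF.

6

The largest autocorrelation is r_6 = 0.51; the remaining lags stay at or below 0.04.
The dominant spike at lag 6 indicates a seasonal period of 6.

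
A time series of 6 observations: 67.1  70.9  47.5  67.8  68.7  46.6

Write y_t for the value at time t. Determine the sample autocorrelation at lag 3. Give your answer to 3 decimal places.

Mean ȳ = (67.1 + 70.9 + 47.5 + 67.8 + 68.7 + 46.6)/6 = 61.4333
Deviations from mean: 5.6667, 9.4667, -13.9333, 6.3667, 7.2667, -14.8333
Numerator Σ_{t=1}^{3}(y_t−ȳ)(y_{t+3}−ȳ) = 311.5467
Denominator Σ(y_t−ȳ)² = 629.2333
r_3 = 311.5467 / 629.2333 = 0.495

0.495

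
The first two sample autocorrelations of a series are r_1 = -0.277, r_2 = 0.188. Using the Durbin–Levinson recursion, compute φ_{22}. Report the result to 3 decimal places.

0.121

φ_{22} = (r_2 − r_1²) / (1 − r_1²)
r_1² = (-0.277)² = 0.076729
Numerator = 0.188 − 0.0767 = 0.1113; denominator = 1 − 0.0767 = 0.9233
φ_{22} = 0.1113 / 0.9233 = 0.121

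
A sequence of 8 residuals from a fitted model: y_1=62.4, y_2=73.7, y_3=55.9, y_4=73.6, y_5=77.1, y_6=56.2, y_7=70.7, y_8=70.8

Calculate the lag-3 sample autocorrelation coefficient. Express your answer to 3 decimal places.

Mean ȳ = (62.4 + 73.7 + 55.9 + 73.6 + 77.1 + 56.2 + 70.7 + 70.8)/8 = 67.5500
Σ(y_t−ȳ)(y_{t+3}−ȳ) = (-31.1575) + (58.7325) + (132.2275) + (19.0575) + (31.0375) = 209.8975
Denominator Σ(y_t−ȳ)² = 477.1800
r_3 = 209.8975 / 477.1800 = 0.440

0.440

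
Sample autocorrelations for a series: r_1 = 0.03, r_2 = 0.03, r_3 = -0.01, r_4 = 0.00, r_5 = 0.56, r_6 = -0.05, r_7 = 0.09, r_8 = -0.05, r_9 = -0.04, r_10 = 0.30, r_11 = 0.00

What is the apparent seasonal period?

5

The largest autocorrelation is r_5 = 0.56, with a weaker echo at lag 10 (0.30); the remaining lags stay at or below 0.09.
The dominant spike at lag 5 indicates a seasonal period of 5.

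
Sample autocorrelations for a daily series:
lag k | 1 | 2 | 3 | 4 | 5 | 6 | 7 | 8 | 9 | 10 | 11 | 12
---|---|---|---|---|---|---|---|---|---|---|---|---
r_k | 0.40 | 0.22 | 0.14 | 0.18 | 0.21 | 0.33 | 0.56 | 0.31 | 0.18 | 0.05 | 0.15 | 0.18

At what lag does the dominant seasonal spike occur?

The largest autocorrelation is r_7 = 0.56; the remaining lags stay at or below 0.40. The elevated value at lag 1 (0.40), dropping to 0.22 at lag 2, reflects decaying short-term dependence rather than seasonality.
The dominant spike at lag 7 indicates a seasonal period of 7.

7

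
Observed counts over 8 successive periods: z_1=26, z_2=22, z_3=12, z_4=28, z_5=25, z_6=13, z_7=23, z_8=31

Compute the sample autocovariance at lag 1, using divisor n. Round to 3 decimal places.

-8.094

Mean z̄ = (26 + 22 + 12 + 28 + 25 + 13 + 23 + 31)/8 = 22.5000
Σ_{t=1}^{7}(z_t−z̄)(z_{t+1}−z̄) = -64.7500
γ_1 = -64.7500 / 8 = -8.094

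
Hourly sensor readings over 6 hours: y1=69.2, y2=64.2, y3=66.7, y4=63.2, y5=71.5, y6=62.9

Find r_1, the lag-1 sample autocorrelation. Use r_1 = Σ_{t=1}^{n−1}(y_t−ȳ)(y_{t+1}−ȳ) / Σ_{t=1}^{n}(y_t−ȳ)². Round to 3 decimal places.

-0.686

Mean ȳ = (69.2 + 64.2 + 66.7 + 63.2 + 71.5 + 62.9)/6 = 66.2833
Deviations from mean: 2.9167, -2.0833, 0.4167, -3.0833, 5.2167, -3.3833
Σ(y_t−ȳ)(y_{t+1}−ȳ) = (-6.0764) + (-0.8681) + (-1.2847) + (-16.0847) + (-17.6497) = -41.9636
Denominator Σ(y_t−ȳ)² = 61.1883
r_1 = -41.9636 / 61.1883 = -0.686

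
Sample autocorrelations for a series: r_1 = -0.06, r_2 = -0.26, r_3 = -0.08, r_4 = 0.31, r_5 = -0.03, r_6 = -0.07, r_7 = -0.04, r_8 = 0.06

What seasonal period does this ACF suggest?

4

The largest autocorrelation is r_4 = 0.31; the remaining lags stay at or below 0.06.
The dominant spike at lag 4 indicates a seasonal period of 4.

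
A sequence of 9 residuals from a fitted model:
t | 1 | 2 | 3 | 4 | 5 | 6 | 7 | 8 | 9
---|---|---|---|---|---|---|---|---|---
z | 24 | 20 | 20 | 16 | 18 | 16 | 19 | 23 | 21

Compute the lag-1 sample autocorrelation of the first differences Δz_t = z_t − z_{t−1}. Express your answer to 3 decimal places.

First differences Δz: -4, 0, -4, 2, -2, 3, 4, -2
Mean of differences = -0.3750
Numerator Σ(Δz_t−Δz̄)(Δz_{t+1}−Δz̄) = -13.0156
Denominator Σ(Δz_t−Δz̄)² = 67.8750
r_1(Δz) = -13.0156 / 67.8750 = -0.192

-0.192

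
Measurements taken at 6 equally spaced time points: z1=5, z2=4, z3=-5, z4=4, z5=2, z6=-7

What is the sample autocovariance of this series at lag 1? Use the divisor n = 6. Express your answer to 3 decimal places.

Mean z̄ = (5 + 4 − 5 + 4 + 2 − 7)/6 = 0.5000
Σ_{t=1}^{5}(z_t−z̄)(z_{t+1}−z̄) = -28.7500
γ_1 = -28.7500 / 6 = -4.792

-4.792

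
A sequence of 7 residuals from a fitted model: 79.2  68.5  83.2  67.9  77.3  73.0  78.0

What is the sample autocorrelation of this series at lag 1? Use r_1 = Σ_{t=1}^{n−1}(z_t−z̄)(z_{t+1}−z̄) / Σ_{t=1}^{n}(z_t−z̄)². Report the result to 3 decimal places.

-0.842

Mean z̄ = (79.2 + 68.5 + 83.2 + 67.9 + 77.3 + 73.0 + 78.0)/7 = 75.3000
Deviations from mean: 3.9000, -6.8000, 7.9000, -7.4000, 2.0000, -2.3000, 2.7000
Σ(z_t−z̄)(z_{t+1}−z̄) = (-26.5200) + (-53.7200) + (-58.4600) + (-14.8000) + (-4.6000) + (-6.2100) = -164.3100
Denominator Σ(z_t−z̄)² = 195.2000
r_1 = -164.3100 / 195.2000 = -0.842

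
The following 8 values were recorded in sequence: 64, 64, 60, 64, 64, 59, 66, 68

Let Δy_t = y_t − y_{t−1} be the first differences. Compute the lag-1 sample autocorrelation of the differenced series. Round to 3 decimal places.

-0.357

First differences Δy: 0, -4, 4, 0, -5, 7, 2
Mean of differences = 0.5714
Numerator Σ(Δy_t−Δȳ)(Δy_{t+1}−Δȳ) = -38.4694
Denominator Σ(Δy_t−Δȳ)² = 107.7143
r_1(Δy) = -38.4694 / 107.7143 = -0.357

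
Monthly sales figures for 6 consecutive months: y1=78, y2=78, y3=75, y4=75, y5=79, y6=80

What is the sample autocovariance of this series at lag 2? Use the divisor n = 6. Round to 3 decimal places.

Mean ȳ = (78 + 78 + 75 + 75 + 79 + 80)/6 = 77.5000
Σ_{t=1}^{4}(y_t−ȳ)(y_{t+2}−ȳ) = -12.5000
γ_2 = -12.5000 / 6 = -2.083

-2.083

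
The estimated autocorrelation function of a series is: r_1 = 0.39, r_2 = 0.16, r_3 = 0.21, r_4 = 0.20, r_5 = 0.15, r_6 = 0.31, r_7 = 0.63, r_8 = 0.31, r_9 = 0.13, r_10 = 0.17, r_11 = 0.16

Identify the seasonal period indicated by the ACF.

The largest autocorrelation is r_7 = 0.63; the remaining lags stay at or below 0.39. The elevated value at lag 1 (0.39), dropping to 0.16 at lag 2, reflects decaying short-term dependence rather than seasonality.
The dominant spike at lag 7 indicates a seasonal period of 7.

7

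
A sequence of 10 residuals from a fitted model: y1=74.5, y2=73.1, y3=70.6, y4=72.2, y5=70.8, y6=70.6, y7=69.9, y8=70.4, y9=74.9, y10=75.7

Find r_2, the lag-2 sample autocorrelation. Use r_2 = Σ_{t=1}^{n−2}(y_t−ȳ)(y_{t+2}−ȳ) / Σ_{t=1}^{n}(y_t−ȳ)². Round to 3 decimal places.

Mean ȳ = (74.5 + 73.1 + 70.6 + 72.2 + 70.8 + 70.6 + 69.9 + 70.4 + 74.9 + 75.7)/10 = 72.2700
Numerator Σ_{t=1}^{8}(y_t−ȳ)(y_{t+2}−ȳ) = -7.2508
Denominator Σ(y_t−ȳ)² = 41.2010
r_2 = -7.2508 / 41.2010 = -0.176

-0.176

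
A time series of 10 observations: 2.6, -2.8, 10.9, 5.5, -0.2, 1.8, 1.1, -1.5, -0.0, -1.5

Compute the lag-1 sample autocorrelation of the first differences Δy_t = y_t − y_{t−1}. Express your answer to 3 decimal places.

-0.456

First differences Δy: -5.4, 13.7, -5.4, -5.7, 2.0, -0.7, -2.6, 1.5, -1.5
Mean of differences = -0.4556
Numerator Σ(Δy_t−Δȳ)(Δy_{t+1}−Δȳ) = -133.2420
Denominator Σ(Δy_t−Δȳ)² = 292.3822
r_1(Δy) = -133.2420 / 292.3822 = -0.456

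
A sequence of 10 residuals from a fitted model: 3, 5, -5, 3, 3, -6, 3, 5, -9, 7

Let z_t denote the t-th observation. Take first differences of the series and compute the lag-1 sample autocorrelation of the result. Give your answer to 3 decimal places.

-0.522

First differences Δz: 2, -10, 8, 0, -9, 9, 2, -14, 16
Mean of differences = 0.4444
Numerator Σ(Δz_t−Δz̄)(Δz_{t+1}−Δz̄) = -408.9753
Denominator Σ(Δz_t−Δz̄)² = 784.2222
r_1(Δz) = -408.9753 / 784.2222 = -0.522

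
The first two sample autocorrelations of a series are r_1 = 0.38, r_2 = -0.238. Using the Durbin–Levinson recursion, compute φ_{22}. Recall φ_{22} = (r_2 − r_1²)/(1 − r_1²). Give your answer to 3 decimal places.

-0.447

φ_{22} = (r_2 − r_1²) / (1 − r_1²)
r_1² = (0.38)² = 0.1444
Numerator = -0.238 − 0.1444 = -0.3824; denominator = 1 − 0.1444 = 0.8556
φ_{22} = -0.3824 / 0.8556 = -0.447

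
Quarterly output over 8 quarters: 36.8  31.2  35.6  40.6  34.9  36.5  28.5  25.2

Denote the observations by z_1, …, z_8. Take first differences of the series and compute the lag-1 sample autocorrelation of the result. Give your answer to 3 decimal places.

-0.204

First differences Δz: -5.6, 4.4, 5.0, -5.7, 1.6, -8.0, -3.3
Mean of differences = -1.6571
Numerator Σ(Δz_t−Δz̄)(Δz_{t+1}−Δz̄) = -33.8804
Denominator Σ(Δz_t−Δz̄)² = 166.4371
r_1(Δz) = -33.8804 / 166.4371 = -0.204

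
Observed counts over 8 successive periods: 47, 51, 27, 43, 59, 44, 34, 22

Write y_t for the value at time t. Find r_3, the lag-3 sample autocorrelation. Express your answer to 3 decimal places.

-0.189

Mean ȳ = (47 + 51 + 27 + 43 + 59 + 44 + 34 + 22)/8 = 40.8750
Deviations from mean: 6.1250, 10.1250, -13.8750, 2.1250, 18.1250, 3.1250, -6.8750, -18.8750
Numerator Σ_{t=1}^{5}(y_t−ȳ)(y_{t+3}−ȳ) = -203.5469
Denominator Σ(y_t−ȳ)² = 1078.8750
r_3 = -203.5469 / 1078.8750 = -0.189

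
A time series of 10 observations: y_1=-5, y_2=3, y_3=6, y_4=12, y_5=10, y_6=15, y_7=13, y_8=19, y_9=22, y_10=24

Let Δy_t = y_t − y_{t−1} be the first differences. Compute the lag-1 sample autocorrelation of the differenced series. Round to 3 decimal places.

-0.508

First differences Δy: 8, 3, 6, -2, 5, -2, 6, 3, 2
Mean of differences = 3.2222
Numerator Σ(Δy_t−Δȳ)(Δy_{t+1}−Δȳ) = -49.6049
Denominator Σ(Δy_t−Δȳ)² = 97.5556
r_1(Δy) = -49.6049 / 97.5556 = -0.508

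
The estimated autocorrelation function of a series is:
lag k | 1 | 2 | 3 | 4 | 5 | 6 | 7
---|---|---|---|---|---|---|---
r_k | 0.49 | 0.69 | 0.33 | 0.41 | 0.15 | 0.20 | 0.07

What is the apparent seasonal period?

The largest autocorrelation is r_2 = 0.69; the remaining lags stay at or below 0.49.
The dominant spike at lag 2 indicates a seasonal period of 2.

2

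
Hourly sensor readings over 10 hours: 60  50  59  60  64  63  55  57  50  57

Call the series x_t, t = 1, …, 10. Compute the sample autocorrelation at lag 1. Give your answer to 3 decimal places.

0.100

Mean x̄ = (60 + 50 + 59 + 60 + 64 + 63 + 55 + 57 + 50 + 57)/10 = 57.5000
Numerator Σ_{t=1}^{9}(x_t−x̄)(x_{t+1}−x̄) = 20.7500
Denominator Σ(x_t−x̄)² = 206.5000
r_1 = 20.7500 / 206.5000 = 0.100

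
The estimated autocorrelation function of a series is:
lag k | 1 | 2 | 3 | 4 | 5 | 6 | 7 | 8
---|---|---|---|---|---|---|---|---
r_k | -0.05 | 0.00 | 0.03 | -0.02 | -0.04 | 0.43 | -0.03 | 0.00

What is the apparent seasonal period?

6

The largest autocorrelation is r_6 = 0.43; the remaining lags stay at or below 0.03.
The dominant spike at lag 6 indicates a seasonal period of 6.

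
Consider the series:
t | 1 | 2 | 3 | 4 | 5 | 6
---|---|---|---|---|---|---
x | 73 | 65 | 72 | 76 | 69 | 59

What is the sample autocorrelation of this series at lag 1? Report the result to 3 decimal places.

Mean x̄ = (73 + 65 + 72 + 76 + 69 + 59)/6 = 69.0000
Σ(x_t−x̄)(x_{t+1}−x̄) = (-16.0000) + (-12.0000) + (21.0000) + (0.0000) + (0.0000) = -7.0000
Denominator Σ(x_t−x̄)² = 190.0000
r_1 = -7.0000 / 190.0000 = -0.037

-0.037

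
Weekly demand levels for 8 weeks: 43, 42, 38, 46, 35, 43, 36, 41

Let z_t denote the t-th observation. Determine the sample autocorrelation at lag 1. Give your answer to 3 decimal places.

Mean z̄ = (43 + 42 + 38 + 46 + 35 + 43 + 36 + 41)/8 = 40.5000
Deviations from mean: 2.5000, 1.5000, -2.5000, 5.5000, -5.5000, 2.5000, -4.5000, 0.5000
Numerator Σ_{t=1}^{7}(z_t−z̄)(z_{t+1}−z̄) = -71.2500
Denominator Σ(z_t−z̄)² = 102.0000
r_1 = -71.2500 / 102.0000 = -0.699

-0.699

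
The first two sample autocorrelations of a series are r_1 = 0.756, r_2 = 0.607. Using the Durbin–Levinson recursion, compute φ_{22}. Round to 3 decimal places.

φ_{22} = (r_2 − r_1²) / (1 − r_1²)
r_1² = (0.756)² = 0.571536
Numerator = 0.607 − 0.5715 = 0.0355; denominator = 1 − 0.5715 = 0.4285
φ_{22} = 0.0355 / 0.4285 = 0.083

0.083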